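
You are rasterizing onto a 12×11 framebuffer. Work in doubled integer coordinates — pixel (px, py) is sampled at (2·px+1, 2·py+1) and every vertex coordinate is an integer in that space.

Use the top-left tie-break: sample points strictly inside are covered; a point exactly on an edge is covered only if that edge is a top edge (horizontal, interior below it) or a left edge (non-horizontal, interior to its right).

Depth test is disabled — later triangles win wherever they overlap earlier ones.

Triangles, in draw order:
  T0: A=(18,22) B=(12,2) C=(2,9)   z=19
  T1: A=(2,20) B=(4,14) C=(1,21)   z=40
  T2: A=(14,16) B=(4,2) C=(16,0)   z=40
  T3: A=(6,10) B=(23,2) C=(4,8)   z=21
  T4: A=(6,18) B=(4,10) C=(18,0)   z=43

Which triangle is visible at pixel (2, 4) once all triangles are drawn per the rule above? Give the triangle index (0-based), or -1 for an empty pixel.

T0:
  2·area = 242  (B↔C swapped to make it positive)
  edge (18, 22)→(2, 9): d=(-16,-13) top-left  bias=+0
  edge (2, 9)→(12, 2): d=(10,-7) top-left  bias=+0
  edge (12, 2)→(18, 22): d=(6,20) right/bottom  bias=-1
    (5,1)@(11, 3): e=[213,3,26] → █
    (6,1)@(13, 3): e=[239,17,-14] → ·
    (4,2)@(9, 5): e=[155,9,78] → █
    (6,2)@(13, 5): e=[207,37,-2] → ·
    (2,3)@(5, 7): e=[71,1,170] → █
    (3,3)@(7, 7): e=[97,15,130] → █
    (6,3)@(13, 7): e=[175,57,10] → █
    (7,3)@(15, 7): e=[201,71,-30] → ·
    (1,4)@(3, 9): e=[13,7,222] → █
    (7,4)@(15, 9): e=[169,91,-18] → ·
    (1,5)@(3, 11): e=[-19,27,234] → ·
    (2,5)@(5, 11): e=[7,41,194] → █
  covered (32 px):
    · · · · · · · · · · · ·
    · · · · · █ · · · · · ·
    · · · · █ █ · · · · · ·
    · · █ █ █ █ █ · · · · ·
    · █ █ █ █ █ █ · · · · ·
    · · █ █ █ █ █ · · · · ·
    · · · █ █ █ █ █ · · · ·
    · · · · · █ █ █ · · · ·
    · · · · · · █ █ · · · ·
    · · · · · · · █ █ · · ·
    · · · · · · · · █ · · ·
T1:
  2·area = 4  (B↔C swapped to make it positive)
  edge (2, 20)→(1, 21): d=(-1,1) right/bottom  bias=-1
  edge (1, 21)→(4, 14): d=(3,-7) top-left  bias=+0
  edge (4, 14)→(2, 20): d=(-2,6) right/bottom  bias=-1
    (10,0)@(21, 1): e=[0,80,-76] → ·  [on edge]
    (9,1)@(19, 3): e=[0,72,-68] → ·  [on edge]
    (3,2)@(7, 5): e=[10,-6,0] → ·  [on edge]
    (8,2)@(17, 5): e=[0,64,-60] → ·  [on edge]
    (3,3)@(7, 7): e=[8,0,-4] → ·  [on edge]
    (7,3)@(15, 7): e=[0,56,-52] → ·  [on edge]
    (6,4)@(13, 9): e=[0,48,-44] → ·  [on edge]
    (2,5)@(5, 11): e=[6,-2,0] → ·  [on edge]
    (5,5)@(11, 11): e=[0,40,-36] → ·  [on edge]
    (4,6)@(9, 13): e=[0,32,-28] → ·  [on edge]
    (3,7)@(7, 15): e=[0,24,-20] → ·  [on edge]
    (1,8)@(3, 17): e=[2,2,0] → ·  [on edge]
    (2,8)@(5, 17): e=[0,16,-12] → ·  [on edge]
    (1,9)@(3, 19): e=[0,8,-4] → ·  [on edge]
    (0,10)@(1, 21): e=[0,0,4] → ·  [on edge]
  covered (0 px):
    · · · · · · · · · · · ·
    · · · · · · · · · · · ·
    · · · · · · · · · · · ·
    · · · · · · · · · · · ·
    · · · · · · · · · · · ·
    · · · · · · · · · · · ·
    · · · · · · · · · · · ·
    · · · · · · · · · · · ·
    · · · · · · · · · · · ·
    · · · · · · · · · · · ·
    · · · · · · · · · · · ·
T2:
  2·area = 188
  edge (14, 16)→(4, 2): d=(-10,-14) top-left  bias=+0
  edge (4, 2)→(16, 0): d=(12,-2) top-left  bias=+0
  edge (16, 0)→(14, 16): d=(-2,16) right/bottom  bias=-1
    (5,0)@(11, 1): e=[108,2,78] → █
    (6,0)@(13, 1): e=[136,6,46] → █
    (7,0)@(15, 1): e=[164,10,14] → █
    (8,0)@(17, 1): e=[192,14,-18] → ·
    (2,1)@(5, 3): e=[4,14,170] → █
    (3,1)@(7, 3): e=[32,18,138] → █
    (4,1)@(9, 3): e=[60,22,106] → █
    (8,1)@(17, 3): e=[172,38,-22] → ·
    (2,2)@(5, 5): e=[-16,38,166] → ·
    (3,2)@(7, 5): e=[12,42,134] → █
    (8,2)@(17, 5): e=[152,62,-26] → ·
    (3,3)@(7, 7): e=[-8,66,130] → ·
    (4,4)@(9, 9): e=[0,94,94] → █  [on edge]
  covered (24 px):
    · · · · · █ █ █ · · · ·
    · · █ █ █ █ █ █ · · · ·
    · · · █ █ █ █ █ · · · ·
    · · · · █ █ █ █ · · · ·
    · · · · █ █ █ · · · · ·
    · · · · · █ █ · · · · ·
    · · · · · · █ · · · · ·
    · · · · · · · · · · · ·
    · · · · · · · · · · · ·
    · · · · · · · · · · · ·
    · · · · · · · · · · · ·
T3:
  2·area = 50  (B↔C swapped to make it positive)
  edge (6, 10)→(4, 8): d=(-2,-2) top-left  bias=+0
  edge (4, 8)→(23, 2): d=(19,-6) top-left  bias=+0
  edge (23, 2)→(6, 10): d=(-17,8) right/bottom  bias=-1
    (0,2)@(1, 5): e=[0,-75,125] → ·  [on edge]
    (7,2)@(15, 5): e=[28,9,13] → █
    (8,2)@(17, 5): e=[32,21,-3] → ·
    (1,3)@(3, 7): e=[0,-25,75] → ·  [on edge]
    (4,3)@(9, 7): e=[12,11,27] → █
    (5,3)@(11, 7): e=[16,23,11] → █
    (6,3)@(13, 7): e=[20,35,-5] → ·
    (7,3)@(15, 7): e=[24,47,-21] → ·
    (2,4)@(5, 9): e=[0,25,25] → █  [on edge]
    (3,4)@(7, 9): e=[4,37,9] → █
    (4,4)@(9, 9): e=[8,49,-7] → ·
    (5,4)@(11, 9): e=[12,61,-23] → ·
    (3,5)@(7, 11): e=[0,75,-25] → ·  [on edge]
    (4,6)@(9, 13): e=[0,125,-75] → ·  [on edge]
    (5,7)@(11, 15): e=[0,175,-125] → ·  [on edge]
    (6,8)@(13, 17): e=[0,225,-175] → ·  [on edge]
    (7,9)@(15, 19): e=[0,275,-225] → ·  [on edge]
    (8,10)@(17, 21): e=[0,325,-275] → ·  [on edge]
  covered (5 px):
    · · · · · · · · · · · ·
    · · · · · · · · · · · ·
    · · · · · · · █ · · · ·
    · · · · █ █ · · · · · ·
    · · █ █ · · · · · · · ·
    · · · · · · · · · · · ·
    · · · · · · · · · · · ·
    · · · · · · · · · · · ·
    · · · · · · · · · · · ·
    · · · · · · · · · · · ·
    · · · · · · · · · · · ·
T4:
  2·area = 132
  edge (6, 18)→(4, 10): d=(-2,-8) top-left  bias=+0
  edge (4, 10)→(18, 0): d=(14,-10) top-left  bias=+0
  edge (18, 0)→(6, 18): d=(-12,18) right/bottom  bias=-1
    (8,0)@(17, 1): e=[122,4,6] → █
    (9,0)@(19, 1): e=[138,24,-30] → ·
    (7,1)@(15, 3): e=[102,12,18] → █
    (8,1)@(17, 3): e=[118,32,-18] → ·
    (5,2)@(11, 5): e=[66,0,66] → █  [on edge]
    (6,2)@(13, 5): e=[82,20,30] → █
    (7,2)@(15, 5): e=[98,40,-6] → ·
    (4,3)@(9, 7): e=[46,8,78] → █
    (7,3)@(15, 7): e=[94,68,-30] → ·
    (3,4)@(7, 9): e=[26,16,90] → █
    (6,4)@(13, 9): e=[74,76,-18] → ·
    (2,5)@(5, 11): e=[6,24,102] → █
  covered (17 px):
    · · · · · · · · █ · · ·
    · · · · · · · █ · · · ·
    · · · · · █ █ · · · · ·
    · · · · █ █ █ · · · · ·
    · · · █ █ █ · · · · · ·
    · · █ █ █ · · · · · · ·
    · · █ █ █ · · · · · · ·
    · · · █ · · · · · · · ·
    · · · · · · · · · · · ·
    · · · · · · · · · · · ·
    · · · · · · · · · · · ·

Z-buffer (winner per pixel, '.' = empty):
  . . . . . 2 2 2 4 . . .
  . . 2 2 2 2 2 4 . . . .
  . . . 2 2 4 4 3 . . . .
  . . 0 0 4 4 4 2 . . . .
  . 0 3 4 4 4 2 . . . . .
  . . 4 4 4 2 2 . . . . .
  . . 4 4 4 0 2 0 . . . .
  . . . 4 . 0 0 0 . . . .
  . . . . . . 0 0 . . . .
  . . . . . . . 0 0 . . .
  . . . . . . . . 0 . . .

Final: 3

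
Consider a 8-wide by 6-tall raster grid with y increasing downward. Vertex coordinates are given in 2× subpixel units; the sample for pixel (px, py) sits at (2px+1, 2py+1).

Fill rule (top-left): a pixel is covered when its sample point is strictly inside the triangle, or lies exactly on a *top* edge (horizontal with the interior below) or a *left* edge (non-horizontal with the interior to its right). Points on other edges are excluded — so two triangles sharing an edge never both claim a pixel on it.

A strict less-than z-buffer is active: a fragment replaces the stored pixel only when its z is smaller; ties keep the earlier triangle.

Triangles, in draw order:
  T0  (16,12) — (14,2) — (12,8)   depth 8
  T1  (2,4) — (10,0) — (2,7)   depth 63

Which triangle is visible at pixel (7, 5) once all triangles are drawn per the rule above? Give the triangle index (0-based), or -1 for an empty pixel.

T0:
  2·area = 32  (B↔C swapped to make it positive)
  edge (16, 12)→(12, 8): d=(-4,-4) top-left  bias=+0
  edge (12, 8)→(14, 2): d=(2,-6) top-left  bias=+0
  edge (14, 2)→(16, 12): d=(2,10) right/bottom  bias=-1
    (2,0)@(5, 1): e=[0,-56,88] → ·  [on edge]
    (3,1)@(7, 3): e=[0,-40,72] → ·  [on edge]
    (4,2)@(9, 5): e=[0,-24,56] → ·  [on edge]
    (6,2)@(13, 5): e=[16,0,16] → █  [on edge]
    (7,2)@(15, 5): e=[24,12,-4] → ·
    (5,3)@(11, 7): e=[0,-8,40] → ·  [on edge]
    (6,3)@(13, 7): e=[8,4,20] → █
    (7,3)@(15, 7): e=[16,16,0] → ·  [on edge]
    (6,4)@(13, 9): e=[0,8,24] → █  [on edge]
    (7,4)@(15, 9): e=[8,20,4] → █
    (5,5)@(11, 11): e=[-16,0,48] → ·  [on edge]
    (6,5)@(13, 11): e=[-8,12,28] → ·
    (7,5)@(15, 11): e=[0,24,8] → █  [on edge]
  covered (5 px):
    · · · · · · · ·
    · · · · · · · ·
    · · · · · · █ ·
    · · · · · · █ ·
    · · · · · · █ █
    · · · · · · · █
T1:
  2·area = 24
  edge (2, 4)→(10, 0): d=(8,-4) top-left  bias=+0
  edge (10, 0)→(2, 7): d=(-8,7) right/bottom  bias=-1
  edge (2, 7)→(2, 4): d=(0,-3) top-left  bias=+0
    (2,1)@(5, 3): e=[4,11,9] → █
    (3,1)@(7, 3): e=[12,-3,15] → ·
    (1,2)@(3, 5): e=[12,9,3] → █
    (2,2)@(5, 5): e=[20,-5,9] → ·
    (1,3)@(3, 7): e=[28,-7,3] → ·
  covered (2 px):
    · · · · · · · ·
    · · █ · · · · ·
    · █ · · · · · ·
    · · · · · · · ·
    · · · · · · · ·
    · · · · · · · ·

Z-buffer (winner per pixel, '.' = empty):
  . . . . . . . .
  . . 1 . . . . .
  . 1 . . . . 0 .
  . . . . . . 0 .
  . . . . . . 0 0
  . . . . . . . 0

Result: 0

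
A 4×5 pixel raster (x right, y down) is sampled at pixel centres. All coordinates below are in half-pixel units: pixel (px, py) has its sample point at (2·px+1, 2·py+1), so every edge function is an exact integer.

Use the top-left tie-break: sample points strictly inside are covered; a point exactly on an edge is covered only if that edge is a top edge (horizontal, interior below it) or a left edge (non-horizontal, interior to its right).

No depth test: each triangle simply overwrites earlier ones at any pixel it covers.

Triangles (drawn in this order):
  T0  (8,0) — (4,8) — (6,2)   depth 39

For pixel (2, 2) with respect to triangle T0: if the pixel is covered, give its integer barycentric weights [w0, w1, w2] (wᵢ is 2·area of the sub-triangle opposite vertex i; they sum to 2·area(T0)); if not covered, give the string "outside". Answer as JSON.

T0:
  2·area = 8
  edge (8, 0)→(4, 8): d=(-4,8) right/bottom  bias=-1
  edge (4, 8)→(6, 2): d=(2,-6) top-left  bias=+0
  edge (6, 2)→(8, 0): d=(2,-2) top-left  bias=+0
    (3,0)@(7, 1): e=[4,4,0] → X  [on edge]
    (2,1)@(5, 3): e=[12,-4,0] → .  [on edge]
    (3,1)@(7, 3): e=[-4,8,4] → .
    (1,2)@(3, 5): e=[20,-12,0] → .  [on edge]
    (2,2)@(5, 5): e=[4,0,4] → X  [on edge]
    (3,2)@(7, 5): e=[-12,12,8] → .
    (0,3)@(1, 7): e=[28,-20,0] → .  [on edge]
    (2,3)@(5, 7): e=[-4,4,8] → .
  covered (2 px):
    . . . X
    . . . .
    . . X .
    . . . .
    . . . .

Final: [0,4,4]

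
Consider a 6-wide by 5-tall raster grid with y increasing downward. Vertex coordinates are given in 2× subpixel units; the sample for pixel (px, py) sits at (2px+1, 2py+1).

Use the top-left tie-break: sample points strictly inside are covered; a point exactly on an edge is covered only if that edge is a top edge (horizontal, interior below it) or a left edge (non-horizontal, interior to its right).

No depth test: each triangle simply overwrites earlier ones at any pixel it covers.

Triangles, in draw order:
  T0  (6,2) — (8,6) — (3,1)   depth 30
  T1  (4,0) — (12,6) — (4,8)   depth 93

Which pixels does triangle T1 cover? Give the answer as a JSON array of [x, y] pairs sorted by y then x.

T0:
  2·area = 10
  edge (6, 2)→(8, 6): d=(2,4) right/bottom  bias=-1
  edge (8, 6)→(3, 1): d=(-5,-5) top-left  bias=+0
  edge (3, 1)→(6, 2): d=(3,1) right/bottom  bias=-1
    (1,0)@(3, 1): e=[10,0,0] → ·  [on edge]
    (2,1)@(5, 3): e=[6,0,4] → █  [on edge]
    (3,1)@(7, 3): e=[-2,10,2] → ·
    (4,1)@(9, 3): e=[-10,20,0] → ·  [on edge]
    (2,2)@(5, 5): e=[10,-10,10] → ·
    (3,2)@(7, 5): e=[2,0,8] → █  [on edge]
    (4,2)@(9, 5): e=[-6,10,6] → ·
    (3,3)@(7, 7): e=[6,-10,14] → ·
    (4,3)@(9, 7): e=[-2,0,12] → ·  [on edge]
    (5,4)@(11, 9): e=[-6,0,16] → ·  [on edge]
  covered (2 px):
    · · · · · ·
    · · █ · · ·
    · · · █ · ·
    · · · · · ·
    · · · · · ·
T1:
  2·area = 64
  edge (4, 0)→(12, 6): d=(8,6) right/bottom  bias=-1
  edge (12, 6)→(4, 8): d=(-8,2) right/bottom  bias=-1
  edge (4, 8)→(4, 0): d=(0,-8) top-left  bias=+0
    (2,0)@(5, 1): e=[2,54,8] → █
    (3,0)@(7, 1): e=[-10,50,24] → ·
    (2,1)@(5, 3): e=[18,38,8] → █
    (3,1)@(7, 3): e=[6,34,24] → █
    (4,1)@(9, 3): e=[-6,30,40] → ·
    (2,2)@(5, 5): e=[34,22,8] → █
    (4,2)@(9, 5): e=[10,14,40] → █
    (5,2)@(11, 5): e=[-2,10,56] → ·
    (2,3)@(5, 7): e=[50,6,8] → █
    (4,3)@(9, 7): e=[26,-2,40] → ·
    (2,4)@(5, 9): e=[66,-10,8] → ·
    (3,4)@(7, 9): e=[54,-14,24] → ·
  covered (8 px):
    · · █ · · ·
    · · █ █ · ·
    · · █ █ █ ·
    · · █ █ · ·
    · · · · · ·

Final: [[2,0],[2,1],[3,1],[2,2],[3,2],[4,2],[2,3],[3,3]]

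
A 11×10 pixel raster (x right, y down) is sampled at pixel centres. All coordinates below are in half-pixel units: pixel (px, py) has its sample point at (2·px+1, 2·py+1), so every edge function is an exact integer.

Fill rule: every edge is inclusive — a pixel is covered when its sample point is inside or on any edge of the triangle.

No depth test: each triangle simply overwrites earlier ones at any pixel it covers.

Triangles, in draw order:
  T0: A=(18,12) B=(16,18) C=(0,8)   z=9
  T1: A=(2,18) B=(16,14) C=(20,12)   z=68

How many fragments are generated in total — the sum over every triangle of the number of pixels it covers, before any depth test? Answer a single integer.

T0:
  2·area = 116
  edge (18, 12)→(16, 18): d=(-2,6) inclusive
  edge (16, 18)→(0, 8): d=(-16,-10) inclusive
  edge (0, 8)→(18, 12): d=(18,4) inclusive
    (10,1)@(21, 3): e=[0,290,-174] → ·  [on edge]
    (1,4)@(3, 9): e=[96,14,6] → #
    (2,4)@(5, 9): e=[84,34,-2] → ·
    (9,4)@(19, 9): e=[0,174,-58] → ·  [on edge]
    (1,5)@(3, 11): e=[92,-18,42] → ·
    (2,5)@(5, 11): e=[80,2,34] → #
    (3,5)@(7, 11): e=[68,22,26] → #
    (4,5)@(9, 11): e=[56,42,18] → #
    (5,5)@(11, 11): e=[44,62,10] → #
    (6,5)@(13, 11): e=[32,82,2] → #
    (7,5)@(15, 11): e=[20,102,-6] → ·
    (2,6)@(5, 13): e=[76,-30,70] → ·
    (8,7)@(17, 15): e=[0,58,58] → #  [on edge]
  covered (15 px):
    · · · · · · · · · · ·
    · · · · · · · · · · ·
    · · · · · · · · · · ·
    · · · · · · · · · · ·
    · # · · · · · · · · ·
    · · # # # # # · · · ·
    · · · · # # # # # · ·
    · · · · · · # # # · ·
    · · · · · · · # · · ·
    · · · · · · · · · · ·
T1:
  2·area = 12  (B↔C swapped to make it positive)
  edge (2, 18)→(20, 12): d=(18,-6) inclusive
  edge (20, 12)→(16, 14): d=(-4,2) inclusive
  edge (16, 14)→(2, 18): d=(-14,4) inclusive
    (8,6)@(17, 13): e=[0,2,10] → #  [on edge]
    (9,6)@(19, 13): e=[12,-2,2] → ·
    (5,7)@(11, 15): e=[0,6,6] → #  [on edge]
    (6,7)@(13, 15): e=[12,2,-2] → ·
    (8,7)@(17, 15): e=[36,-6,-18] → ·
    (2,8)@(5, 17): e=[0,10,2] → #  [on edge]
    (3,8)@(7, 17): e=[12,6,-6] → ·
    (5,8)@(11, 17): e=[36,-2,-22] → ·
    (2,9)@(5, 19): e=[36,2,-26] → ·
  covered (3 px):
    · · · · · · · · · · ·
    · · · · · · · · · · ·
    · · · · · · · · · · ·
    · · · · · · · · · · ·
    · · · · · · · · · · ·
    · · · · · · · · · · ·
    · · · · · · · · # · ·
    · · · · · # · · · · ·
    · · # · · · · · · · ·
    · · · · · · · · · · ·

Result: 18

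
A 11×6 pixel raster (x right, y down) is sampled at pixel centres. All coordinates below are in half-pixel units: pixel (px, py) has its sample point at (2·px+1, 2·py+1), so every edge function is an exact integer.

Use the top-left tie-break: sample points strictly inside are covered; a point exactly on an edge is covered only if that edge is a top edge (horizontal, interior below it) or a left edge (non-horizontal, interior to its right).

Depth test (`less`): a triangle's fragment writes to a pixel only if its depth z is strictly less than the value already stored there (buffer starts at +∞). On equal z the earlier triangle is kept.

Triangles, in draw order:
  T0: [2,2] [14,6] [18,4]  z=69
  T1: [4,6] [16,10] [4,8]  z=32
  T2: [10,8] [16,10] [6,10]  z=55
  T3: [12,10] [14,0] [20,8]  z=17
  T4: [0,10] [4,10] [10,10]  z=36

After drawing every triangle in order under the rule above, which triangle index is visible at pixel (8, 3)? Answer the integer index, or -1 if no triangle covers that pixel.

T0:
  2·area = 40  (B↔C swapped to make it positive)
  edge (2, 2)→(18, 4): d=(16,2) right/bottom  bias=-1
  edge (18, 4)→(14, 6): d=(-4,2) right/bottom  bias=-1
  edge (14, 6)→(2, 2): d=(-12,-4) top-left  bias=+0
    (2,1)@(5, 3): e=[10,30,0] → X  [on edge]
    (3,1)@(7, 3): e=[6,26,8] → X
    (4,1)@(9, 3): e=[2,22,16] → X
    (5,1)@(11, 3): e=[-2,18,24] → .
    (2,2)@(5, 5): e=[42,22,-24] → .
    (3,2)@(7, 5): e=[38,18,-16] → .
    (4,2)@(9, 5): e=[34,14,-8] → .
    (5,2)@(11, 5): e=[30,10,0] → X  [on edge]
    (6,2)@(13, 5): e=[26,6,8] → X
    (7,2)@(15, 5): e=[22,2,16] → X
    (8,2)@(17, 5): e=[18,-2,24] → .
    (5,3)@(11, 7): e=[62,2,-24] → .
    (8,3)@(17, 7): e=[50,-10,0] → .  [on edge]
  covered (6 px):
    . . . . . . . . . . .
    . . X X X . . . . . .
    . . . . . X X X . . .
    . . . . . . . . . . .
    . . . . . . . . . . .
    . . . . . . . . . . .
T1:
  2·area = 24
  edge (4, 6)→(16, 10): d=(12,4) right/bottom  bias=-1
  edge (16, 10)→(4, 8): d=(-12,-2) top-left  bias=+0
  edge (4, 8)→(4, 6): d=(0,-2) top-left  bias=+0
    (0,2)@(1, 5): e=[0,30,-6] → .  [on edge]
    (2,3)@(5, 7): e=[8,14,2] → X
    (3,3)@(7, 7): e=[0,18,6] → .  [on edge]
    (2,4)@(5, 9): e=[32,-10,2] → .
    (5,4)@(11, 9): e=[8,2,14] → X
    (6,4)@(13, 9): e=[0,6,18] → .  [on edge]
    (5,5)@(11, 11): e=[32,-22,14] → .
    (9,5)@(19, 11): e=[0,-6,30] → .  [on edge]
  covered (2 px):
    . . . . . . . . . . .
    . . . . . . . . . . .
    . . . . . . . . . . .
    . . X . . . . . . . .
    . . . . . X . . . . .
    . . . . . . . . . . .
T2:
  2·area = 20
  edge (10, 8)→(16, 10): d=(6,2) right/bottom  bias=-1
  edge (16, 10)→(6, 10): d=(-10,0) right/bottom  bias=-1
  edge (6, 10)→(10, 8): d=(4,-2) top-left  bias=+0
    (0,2)@(1, 5): e=[0,50,-30] → .  [on edge]
    (3,3)@(7, 7): e=[0,30,-10] → .  [on edge]
    (4,4)@(9, 9): e=[8,10,2] → X
    (5,4)@(11, 9): e=[4,10,6] → X
    (6,4)@(13, 9): e=[0,10,10] → .  [on edge]
    (4,5)@(9, 11): e=[20,-10,10] → .
    (5,5)@(11, 11): e=[16,-10,14] → .
    (9,5)@(19, 11): e=[0,-10,30] → .  [on edge]
  covered (2 px):
    . . . . . . . . . . .
    . . . . . . . . . . .
    . . . . . . . . . . .
    . . . . . . . . . . .
    . . . . X X . . . . .
    . . . . . . . . . . .
T3:
  2·area = 76
  edge (12, 10)→(14, 0): d=(2,-10) top-left  bias=+0
  edge (14, 0)→(20, 8): d=(6,8) right/bottom  bias=-1
  edge (20, 8)→(12, 10): d=(-8,2) right/bottom  bias=-1
    (7,1)@(15, 3): e=[16,10,50] → X
    (8,1)@(17, 3): e=[36,-6,46] → .
    (6,2)@(13, 5): e=[0,38,38] → X  [on edge]
    (8,2)@(17, 5): e=[40,6,30] → X
    (9,2)@(19, 5): e=[60,-10,26] → .
    (6,3)@(13, 7): e=[4,50,22] → X
    (9,3)@(19, 7): e=[64,2,10] → X
    (10,3)@(21, 7): e=[84,-14,6] → .
    (6,4)@(13, 9): e=[8,62,6] → X
    (8,4)@(17, 9): e=[48,30,-2] → .
    (9,4)@(19, 9): e=[68,14,-6] → .
    (6,5)@(13, 11): e=[12,74,-10] → .
  covered (10 px):
    . . . . . . . . . . .
    . . . . . . . X . . .
    . . . . . . X X X . .
    . . . . . . X X X X .
    . . . . . . X X . . .
    . . . . . . . . . . .
T4:
  degenerate (2·area = 0) — covers nothing

Z-buffer (winner per pixel, '.' = empty):
  . . . . . . . . . . .
  . . 0 0 0 . . 3 . . .
  . . . . . 0 3 3 3 . .
  . . 1 . . . 3 3 3 3 .
  . . . . 2 1 3 3 . . .
  . . . . . . . . . . .

Final: 3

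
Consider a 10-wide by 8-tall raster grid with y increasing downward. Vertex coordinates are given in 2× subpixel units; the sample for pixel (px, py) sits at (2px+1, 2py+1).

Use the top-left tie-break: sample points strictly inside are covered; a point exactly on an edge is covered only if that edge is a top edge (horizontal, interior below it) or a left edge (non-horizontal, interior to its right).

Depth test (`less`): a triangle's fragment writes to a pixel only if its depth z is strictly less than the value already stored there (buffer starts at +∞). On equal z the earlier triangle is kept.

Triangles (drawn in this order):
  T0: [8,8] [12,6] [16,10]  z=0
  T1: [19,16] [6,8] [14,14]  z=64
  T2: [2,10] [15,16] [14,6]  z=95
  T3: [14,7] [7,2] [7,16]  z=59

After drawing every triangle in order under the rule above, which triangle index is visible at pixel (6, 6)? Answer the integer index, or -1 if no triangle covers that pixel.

T0:
  2·area = 24
  edge (8, 8)→(12, 6): d=(4,-2) top-left  bias=+0
  edge (12, 6)→(16, 10): d=(4,4) right/bottom  bias=-1
  edge (16, 10)→(8, 8): d=(-8,-2) top-left  bias=+0
    (3,0)@(7, 1): e=[-30,0,54] → ·  [on edge]
    (4,1)@(9, 3): e=[-18,0,42] → ·  [on edge]
    (5,2)@(11, 5): e=[-6,0,30] → ·  [on edge]
    (5,3)@(11, 7): e=[2,8,14] → █
    (6,3)@(13, 7): e=[6,0,18] → ·  [on edge]
    (5,4)@(11, 9): e=[10,16,-2] → ·
    (6,4)@(13, 9): e=[14,8,2] → █
    (7,4)@(15, 9): e=[18,0,6] → ·  [on edge]
    (6,5)@(13, 11): e=[22,16,-14] → ·
    (8,5)@(17, 11): e=[30,0,-6] → ·  [on edge]
    (9,6)@(19, 13): e=[42,0,-18] → ·  [on edge]
  covered (2 px):
    · · · · · · · · · ·
    · · · · · · · · · ·
    · · · · · · · · · ·
    · · · · · █ · · · ·
    · · · · · · █ · · ·
    · · · · · · · · · ·
    · · · · · · · · · ·
    · · · · · · · · · ·
T1:
  2·area = 14  (B↔C swapped to make it positive)
  edge (19, 16)→(14, 14): d=(-5,-2) top-left  bias=+0
  edge (14, 14)→(6, 8): d=(-8,-6) top-left  bias=+0
  edge (6, 8)→(19, 16): d=(13,8) right/bottom  bias=-1
    (6,6)@(13, 13): e=[3,2,9] → █
    (7,6)@(15, 13): e=[7,14,-7] → ·
    (6,7)@(13, 15): e=[-7,-14,35] → ·
    (8,7)@(17, 15): e=[1,10,3] → █
    (9,7)@(19, 15): e=[5,22,-13] → ·
  covered (2 px):
    · · · · · · · · · ·
    · · · · · · · · · ·
    · · · · · · · · · ·
    · · · · · · · · · ·
    · · · · · · · · · ·
    · · · · · · · · · ·
    · · · · · · █ · · ·
    · · · · · · · · █ ·
T2:
  2·area = 124  (B↔C swapped to make it positive)
  edge (2, 10)→(14, 6): d=(12,-4) top-left  bias=+0
  edge (14, 6)→(15, 16): d=(1,10) right/bottom  bias=-1
  edge (15, 16)→(2, 10): d=(-13,-6) top-left  bias=+0
    (8,2)@(17, 5): e=[0,-31,155] → ·  [on edge]
    (5,3)@(11, 7): e=[0,31,93] → █  [on edge]
    (6,3)@(13, 7): e=[8,11,105] → █
    (7,3)@(15, 7): e=[16,-9,117] → ·
    (2,4)@(5, 9): e=[0,93,31] → █  [on edge]
    (3,4)@(7, 9): e=[8,73,43] → █
    (4,4)@(9, 9): e=[16,53,55] → █
    (7,4)@(15, 9): e=[40,-7,91] → ·
    (2,5)@(5, 11): e=[24,95,5] → █
    (7,5)@(15, 11): e=[64,-5,65] → ·
    (2,6)@(5, 13): e=[48,97,-21] → ·
    (3,6)@(7, 13): e=[56,77,-9] → ·
  covered (16 px):
    · · · · · · · · · ·
    · · · · · · · · · ·
    · · · · · · · · · ·
    · · · · · █ █ · · ·
    · · █ █ █ █ █ · · ·
    · · █ █ █ █ █ · · ·
    · · · · █ █ █ · · ·
    · · · · · · █ · · ·
T3:
  2·area = 98  (B↔C swapped to make it positive)
  edge (14, 7)→(7, 16): d=(-7,9) right/bottom  bias=-1
  edge (7, 16)→(7, 2): d=(0,-14) top-left  bias=+0
  edge (7, 2)→(14, 7): d=(7,5) right/bottom  bias=-1
    (3,0)@(7, 1): e=[105,0,-7] → ·  [on edge]
    (3,1)@(7, 3): e=[91,0,7] → █  [on edge]
    (4,1)@(9, 3): e=[73,28,-3] → ·
    (3,2)@(7, 5): e=[77,0,21] → █  [on edge]
    (4,2)@(9, 5): e=[59,28,11] → █
    (5,2)@(11, 5): e=[41,56,1] → █
    (6,2)@(13, 5): e=[23,84,-9] → ·
    (3,3)@(7, 7): e=[63,0,35] → █  [on edge]
    (6,3)@(13, 7): e=[9,84,5] → █
    (7,3)@(15, 7): e=[-9,112,-5] → ·
    (3,4)@(7, 9): e=[49,0,49] → █  [on edge]
    (6,4)@(13, 9): e=[-5,84,19] → ·
    (3,5)@(7, 11): e=[35,0,63] → █  [on edge]
    (3,6)@(7, 13): e=[21,0,77] → █  [on edge]
    (3,7)@(7, 15): e=[7,0,91] → █  [on edge]
  covered (16 px):
    · · · · · · · · · ·
    · · · █ · · · · · ·
    · · · █ █ █ · · · ·
    · · · █ █ █ █ · · ·
    · · · █ █ █ · · · ·
    · · · █ █ · · · · ·
    · · · █ █ · · · · ·
    · · · █ · · · · · ·

Z-buffer (winner per pixel, '.' = empty):
  . . . . . . . . . .
  . . . 3 . . . . . .
  . . . 3 3 3 . . . .
  . . . 3 3 0 3 . . .
  . . 2 3 3 3 0 . . .
  . . 2 3 3 2 2 . . .
  . . . 3 3 2 1 . . .
  . . . 3 . . 2 . 1 .

Result: 1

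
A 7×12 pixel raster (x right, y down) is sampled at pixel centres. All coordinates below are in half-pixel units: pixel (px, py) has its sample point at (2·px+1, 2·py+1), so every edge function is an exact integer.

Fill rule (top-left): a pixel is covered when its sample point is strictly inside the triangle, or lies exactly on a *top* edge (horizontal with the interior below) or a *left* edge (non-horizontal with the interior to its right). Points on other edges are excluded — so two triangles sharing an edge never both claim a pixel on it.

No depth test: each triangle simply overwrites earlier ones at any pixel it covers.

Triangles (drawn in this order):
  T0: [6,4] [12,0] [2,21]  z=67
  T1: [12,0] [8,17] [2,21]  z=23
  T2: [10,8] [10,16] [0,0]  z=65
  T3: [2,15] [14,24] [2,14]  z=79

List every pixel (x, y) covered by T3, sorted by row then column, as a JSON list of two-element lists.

T0:
  2·area = 86
  edge (6, 4)→(12, 0): d=(6,-4) top-left  bias=+0
  edge (12, 0)→(2, 21): d=(-10,21) right/bottom  bias=-1
  edge (2, 21)→(6, 4): d=(4,-17) top-left  bias=+0
    (5,0)@(11, 1): e=[2,11,73] → #
    (6,0)@(13, 1): e=[10,-31,107] → ·
    (4,1)@(9, 3): e=[6,33,47] → #
    (5,1)@(11, 3): e=[14,-9,81] → ·
    (3,2)@(7, 5): e=[10,55,21] → #
    (5,2)@(11, 5): e=[26,-29,89] → ·
    (3,3)@(7, 7): e=[22,35,29] → #
    (4,3)@(9, 7): e=[30,-7,63] → ·
    (2,4)@(5, 9): e=[26,57,3] → #
    (4,4)@(9, 9): e=[42,-27,71] → ·
    (2,5)@(5, 11): e=[38,37,11] → #
    (3,5)@(7, 11): e=[46,-5,45] → ·
  covered (10 px):
    · · · · · # ·
    · · · · # · ·
    · · · # # · ·
    · · · # · · ·
    · · # # · · ·
    · · # · · · ·
    · · # · · · ·
    · · · · · · ·
    · # · · · · ·
    · · · · · · ·
    · · · · · · ·
    · · · · · · ·
T1:
  2·area = 86
  edge (12, 0)→(8, 17): d=(-4,17) right/bottom  bias=-1
  edge (8, 17)→(2, 21): d=(-6,4) right/bottom  bias=-1
  edge (2, 21)→(12, 0): d=(10,-21) top-left  bias=+0
    (5,1)@(11, 3): e=[5,72,9] → #
    (6,1)@(13, 3): e=[-29,64,51] → ·
    (5,2)@(11, 5): e=[-3,60,29] → ·
    (4,3)@(9, 7): e=[23,56,7] → #
    (5,3)@(11, 7): e=[-11,48,49] → ·
    (4,4)@(9, 9): e=[15,44,27] → #
    (5,4)@(11, 9): e=[-19,36,69] → ·
    (3,5)@(7, 11): e=[41,40,5] → #
    (5,5)@(11, 11): e=[-27,24,89] → ·
    (3,6)@(7, 13): e=[33,28,25] → #
    (4,6)@(9, 13): e=[-1,20,67] → ·
    (2,7)@(5, 15): e=[59,24,3] → #
    (5,7)@(11, 15): e=[-43,0,129] → ·  [on edge]
    (2,9)@(5, 19): e=[43,0,43] → ·  [on edge]
  covered (11 px):
    · · · · · · ·
    · · · · · # ·
    · · · · · · ·
    · · · · # · ·
    · · · · # · ·
    · · · # # · ·
    · · · # · · ·
    · · # # · · ·
    · · # # · · ·
    · # · · · · ·
    · · · · · · ·
    · · · · · · ·
T2:
  2·area = 80
  edge (10, 8)→(10, 16): d=(0,8) right/bottom  bias=-1
  edge (10, 16)→(0, 0): d=(-10,-16) top-left  bias=+0
  edge (0, 0)→(10, 8): d=(10,8) right/bottom  bias=-1
    (0,0)@(1, 1): e=[72,6,2] → #
    (1,0)@(3, 1): e=[56,38,-14] → ·
    (0,1)@(1, 3): e=[72,-14,22] → ·
    (1,1)@(3, 3): e=[56,18,6] → #
    (2,1)@(5, 3): e=[40,50,-10] → ·
    (1,2)@(3, 5): e=[56,-2,26] → ·
    (2,2)@(5, 5): e=[40,30,10] → #
    (3,2)@(7, 5): e=[24,62,-6] → ·
    (2,3)@(5, 7): e=[40,10,30] → #
    (3,3)@(7, 7): e=[24,42,14] → #
    (4,3)@(9, 7): e=[8,74,-2] → ·
    (2,4)@(5, 9): e=[40,-10,50] → ·
  covered (10 px):
    # · · · · · ·
    · # · · · · ·
    · · # · · · ·
    · · # # · · ·
    · · · # # · ·
    · · · # # · ·
    · · · · # · ·
    · · · · · · ·
    · · · · · · ·
    · · · · · · ·
    · · · · · · ·
    · · · · · · ·
T3:
  2·area = 12  (B↔C swapped to make it positive)
  edge (2, 15)→(2, 14): d=(0,-1) top-left  bias=+0
  edge (2, 14)→(14, 24): d=(12,10) right/bottom  bias=-1
  edge (14, 24)→(2, 15): d=(-12,-9) top-left  bias=+0
    (1,7)@(3, 15): e=[1,2,9] → #
    (2,7)@(5, 15): e=[3,-18,27] → ·
    (1,8)@(3, 17): e=[1,26,-15] → ·
    (2,8)@(5, 17): e=[3,6,3] → #
    (3,8)@(7, 17): e=[5,-14,21] → ·
    (2,9)@(5, 19): e=[3,30,-21] → ·
  covered (2 px):
    · · · · · · ·
    · · · · · · ·
    · · · · · · ·
    · · · · · · ·
    · · · · · · ·
    · · · · · · ·
    · · · · · · ·
    · # · · · · ·
    · · # · · · ·
    · · · · · · ·
    · · · · · · ·
    · · · · · · ·

Answer: [[1,7],[2,8]]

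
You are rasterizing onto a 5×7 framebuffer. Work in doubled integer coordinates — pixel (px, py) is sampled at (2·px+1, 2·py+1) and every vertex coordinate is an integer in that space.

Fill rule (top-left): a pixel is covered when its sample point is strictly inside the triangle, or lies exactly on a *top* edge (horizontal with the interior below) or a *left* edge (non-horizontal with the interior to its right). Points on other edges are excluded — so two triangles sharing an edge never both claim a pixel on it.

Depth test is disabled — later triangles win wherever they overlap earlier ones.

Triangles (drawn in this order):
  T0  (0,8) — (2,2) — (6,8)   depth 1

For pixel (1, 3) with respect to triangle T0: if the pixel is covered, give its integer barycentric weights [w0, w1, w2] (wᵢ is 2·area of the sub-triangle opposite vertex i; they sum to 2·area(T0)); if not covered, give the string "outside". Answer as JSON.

T0:
  2·area = 36
  edge (0, 8)→(2, 2): d=(2,-6) top-left  bias=+0
  edge (2, 2)→(6, 8): d=(4,6) right/bottom  bias=-1
  edge (6, 8)→(0, 8): d=(-6,0) right/bottom  bias=-1
    (0,2)@(1, 5): e=[0,18,18] → X  [on edge]
    (1,2)@(3, 5): e=[12,6,18] → X
    (2,2)@(5, 5): e=[24,-6,18] → .
    (0,3)@(1, 7): e=[4,26,6] → X
    (2,3)@(5, 7): e=[28,2,6] → X
    (3,3)@(7, 7): e=[40,-10,6] → .
    (0,4)@(1, 9): e=[8,34,-6] → .
    (1,4)@(3, 9): e=[20,22,-6] → .
    (2,4)@(5, 9): e=[32,10,-6] → .
  covered (5 px):
    . . . . .
    . . . . .
    X X . . .
    X X X . .
    . . . . .
    . . . . .
    . . . . .

Final: [14,6,16]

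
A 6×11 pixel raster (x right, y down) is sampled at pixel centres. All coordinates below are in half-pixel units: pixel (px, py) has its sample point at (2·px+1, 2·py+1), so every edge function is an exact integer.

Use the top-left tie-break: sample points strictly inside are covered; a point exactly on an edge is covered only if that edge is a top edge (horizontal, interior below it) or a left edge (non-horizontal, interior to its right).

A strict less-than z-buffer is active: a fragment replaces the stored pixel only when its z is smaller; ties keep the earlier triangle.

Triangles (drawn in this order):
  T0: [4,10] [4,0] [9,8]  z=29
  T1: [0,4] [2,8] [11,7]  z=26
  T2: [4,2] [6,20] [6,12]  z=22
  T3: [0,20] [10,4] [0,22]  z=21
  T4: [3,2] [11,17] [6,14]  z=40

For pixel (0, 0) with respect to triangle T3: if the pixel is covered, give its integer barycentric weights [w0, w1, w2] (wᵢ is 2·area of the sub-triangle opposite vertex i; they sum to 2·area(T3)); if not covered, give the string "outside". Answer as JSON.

T0:
  2·area = 50
  edge (4, 10)→(4, 0): d=(0,-10) top-left  bias=+0
  edge (4, 0)→(9, 8): d=(5,8) right/bottom  bias=-1
  edge (9, 8)→(4, 10): d=(-5,2) right/bottom  bias=-1
    (2,1)@(5, 3): e=[10,7,33] → X
    (3,1)@(7, 3): e=[30,-9,29] → .
    (2,2)@(5, 5): e=[10,17,23] → X
    (3,2)@(7, 5): e=[30,1,19] → X
    (4,2)@(9, 5): e=[50,-15,15] → .
    (2,3)@(5, 7): e=[10,27,13] → X
    (4,3)@(9, 7): e=[50,-5,5] → .
    (2,4)@(5, 9): e=[10,37,3] → X
    (3,4)@(7, 9): e=[30,21,-1] → .
    (2,5)@(5, 11): e=[10,47,-7] → .
  covered (6 px):
    . . . . . .
    . . X . . .
    . . X X . .
    . . X X . .
    . . X . . .
    . . . . . .
    . . . . . .
    . . . . . .
    . . . . . .
    . . . . . .
    . . . . . .
T1:
  2·area = 38  (B↔C swapped to make it positive)
  edge (0, 4)→(11, 7): d=(11,3) right/bottom  bias=-1
  edge (11, 7)→(2, 8): d=(-9,1) right/bottom  bias=-1
  edge (2, 8)→(0, 4): d=(-2,-4) top-left  bias=+0
    (0,2)@(1, 5): e=[8,28,2] → X
    (1,2)@(3, 5): e=[2,26,10] → X
    (2,2)@(5, 5): e=[-4,24,18] → .
    (0,3)@(1, 7): e=[30,10,-2] → .
    (1,3)@(3, 7): e=[24,8,6] → X
    (2,3)@(5, 7): e=[18,6,14] → X
    (3,3)@(7, 7): e=[12,4,22] → X
    (4,3)@(9, 7): e=[6,2,30] → X
    (5,3)@(11, 7): e=[0,0,38] → .  [on edge]
    (1,4)@(3, 9): e=[46,-10,2] → .
    (2,4)@(5, 9): e=[40,-12,10] → .
    (3,4)@(7, 9): e=[34,-14,18] → .
  covered (6 px):
    . . . . . .
    . . . . . .
    X X . . . .
    . X X X X .
    . . . . . .
    . . . . . .
    . . . . . .
    . . . . . .
    . . . . . .
    . . . . . .
    . . . . . .
T2:
  2·area = 16  (B↔C swapped to make it positive)
  edge (4, 2)→(6, 12): d=(2,10) right/bottom  bias=-1
  edge (6, 12)→(6, 20): d=(0,8) right/bottom  bias=-1
  edge (6, 20)→(4, 2): d=(-2,-18) top-left  bias=+0
    (2,3)@(5, 7): e=[0,8,8] → .  [on edge]
    (2,4)@(5, 9): e=[4,8,4] → X
    (3,4)@(7, 9): e=[-16,-8,40] → .
    (2,5)@(5, 11): e=[8,8,0] → X  [on edge]
    (3,5)@(7, 11): e=[-12,-8,36] → .
    (2,6)@(5, 13): e=[12,8,-4] → .
    (3,8)@(7, 17): e=[0,-8,24] → .  [on edge]
  covered (2 px):
    . . . . . .
    . . . . . .
    . . . . . .
    . . . . . .
    . . X . . .
    . . X . . .
    . . . . . .
    . . . . . .
    . . . . . .
    . . . . . .
    . . . . . .
T3:
  2·area = 20
  edge (0, 20)→(10, 4): d=(10,-16) top-left  bias=+0
  edge (10, 4)→(0, 22): d=(-10,18) right/bottom  bias=-1
  edge (0, 22)→(0, 20): d=(0,-2) top-left  bias=+0
    (3,4)@(7, 9): e=[2,4,14] → X
    (4,4)@(9, 9): e=[34,-32,18] → .
    (3,5)@(7, 11): e=[22,-16,14] → .
    (2,6)@(5, 13): e=[10,0,10] → .  [on edge]
    (0,9)@(1, 19): e=[6,12,2] → X
    (1,9)@(3, 19): e=[38,-24,6] → .
    (0,10)@(1, 21): e=[26,-8,2] → .
  covered (2 px):
    . . . . . .
    . . . . . .
    . . . . . .
    . . . . . .
    . . . X . .
    . . . . . .
    . . . . . .
    . . . . . .
    . . . . . .
    X . . . . .
    . . . . . .
T4:
  2·area = 51
  edge (3, 2)→(11, 17): d=(8,15) right/bottom  bias=-1
  edge (11, 17)→(6, 14): d=(-5,-3) top-left  bias=+0
  edge (6, 14)→(3, 2): d=(-3,-12) top-left  bias=+0
    (2,3)@(5, 7): e=[10,32,9] → X
    (3,3)@(7, 7): e=[-20,38,33] → .
    (2,4)@(5, 9): e=[26,22,3] → X
    (3,4)@(7, 9): e=[-4,28,27] → .
    (0,5)@(1, 11): e=[102,0,-51] → .  [on edge]
    (2,5)@(5, 11): e=[42,12,-3] → .
    (3,5)@(7, 11): e=[12,18,21] → X
    (4,5)@(9, 11): e=[-18,24,45] → .
    (3,6)@(7, 13): e=[28,8,15] → X
    (4,6)@(9, 13): e=[-2,14,39] → .
    (3,7)@(7, 15): e=[44,-2,9] → .
    (4,7)@(9, 15): e=[14,4,33] → X
    (5,8)@(11, 17): e=[0,0,51] → .  [on edge]
  covered (5 px):
    . . . . . .
    . . . . . .
    . . . . . .
    . . X . . .
    . . X . . .
    . . . X . .
    . . . X . .
    . . . . X .
    . . . . . .
    . . . . . .
    . . . . . .

Answer: "outside"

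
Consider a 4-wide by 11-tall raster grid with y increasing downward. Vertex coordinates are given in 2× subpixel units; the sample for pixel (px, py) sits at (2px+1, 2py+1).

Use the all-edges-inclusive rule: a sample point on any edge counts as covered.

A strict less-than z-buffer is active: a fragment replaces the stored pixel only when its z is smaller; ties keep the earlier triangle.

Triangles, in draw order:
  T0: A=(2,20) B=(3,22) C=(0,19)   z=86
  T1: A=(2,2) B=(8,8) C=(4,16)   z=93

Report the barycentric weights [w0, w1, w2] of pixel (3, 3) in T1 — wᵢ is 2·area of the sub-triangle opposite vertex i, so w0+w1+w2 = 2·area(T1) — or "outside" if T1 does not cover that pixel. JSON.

T0:
  2·area = 3
  edge (2, 20)→(3, 22): d=(1,2) inclusive
  edge (3, 22)→(0, 19): d=(-3,-3) inclusive
  edge (0, 19)→(2, 20): d=(2,1) inclusive
  covered (0 px):
    · · · ·
    · · · ·
    · · · ·
    · · · ·
    · · · ·
    · · · ·
    · · · ·
    · · · ·
    · · · ·
    · · · ·
    · · · ·
T1:
  2·area = 72
  edge (2, 2)→(8, 8): d=(6,6) inclusive
  edge (8, 8)→(4, 16): d=(-4,8) inclusive
  edge (4, 16)→(2, 2): d=(-2,-14) inclusive
    (0,0)@(1, 1): e=[0,84,-12] → ·  [on edge]
    (1,1)@(3, 3): e=[0,60,12] → #  [on edge]
    (2,1)@(5, 3): e=[-12,44,40] → ·
    (1,2)@(3, 5): e=[12,52,8] → #
    (2,2)@(5, 5): e=[0,36,36] → #  [on edge]
    (3,2)@(7, 5): e=[-12,20,64] → ·
    (1,3)@(3, 7): e=[24,44,4] → #
    (3,3)@(7, 7): e=[0,12,60] → #  [on edge]
    (1,4)@(3, 9): e=[36,36,0] → #  [on edge]
    (1,5)@(3, 11): e=[48,28,-4] → ·
    (2,5)@(5, 11): e=[36,12,24] → #
    (3,5)@(7, 11): e=[24,-4,52] → ·
  covered (11 px):
    · · · ·
    · # · ·
    · # # ·
    · # # #
    · # # #
    · · # ·
    · · # ·
    · · · ·
    · · · ·
    · · · ·
    · · · ·

Answer: [12,60,0]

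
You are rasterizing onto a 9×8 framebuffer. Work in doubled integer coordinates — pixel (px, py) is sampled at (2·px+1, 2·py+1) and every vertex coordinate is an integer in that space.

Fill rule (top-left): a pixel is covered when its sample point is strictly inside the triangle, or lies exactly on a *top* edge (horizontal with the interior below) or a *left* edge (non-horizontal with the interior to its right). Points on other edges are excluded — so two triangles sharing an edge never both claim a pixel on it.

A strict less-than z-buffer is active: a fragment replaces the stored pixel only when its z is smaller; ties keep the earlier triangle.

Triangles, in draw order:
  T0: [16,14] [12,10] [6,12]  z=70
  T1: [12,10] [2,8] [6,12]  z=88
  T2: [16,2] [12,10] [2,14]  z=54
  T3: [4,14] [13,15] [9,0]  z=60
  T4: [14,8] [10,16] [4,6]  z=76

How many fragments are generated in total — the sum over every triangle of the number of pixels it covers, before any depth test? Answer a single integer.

T0:
  2·area = 32  (B↔C swapped to make it positive)
  edge (16, 14)→(6, 12): d=(-10,-2) top-left  bias=+0
  edge (6, 12)→(12, 10): d=(6,-2) top-left  bias=+0
  edge (12, 10)→(16, 14): d=(4,4) right/bottom  bias=-1
    (1,0)@(3, 1): e=[104,-72,0] → ·  [on edge]
    (2,1)@(5, 3): e=[88,-56,0] → ·  [on edge]
    (3,2)@(7, 5): e=[72,-40,0] → ·  [on edge]
    (4,3)@(9, 7): e=[56,-24,0] → ·  [on edge]
    (5,4)@(11, 9): e=[40,-8,0] → ·  [on edge]
    (7,4)@(15, 9): e=[48,0,-16] → ·  [on edge]
    (0,5)@(1, 11): e=[0,-16,48] → ·  [on edge]
    (4,5)@(9, 11): e=[16,0,16] → #  [on edge]
    (5,5)@(11, 11): e=[20,4,8] → #
    (6,5)@(13, 11): e=[24,8,0] → ·  [on edge]
    (1,6)@(3, 13): e=[-16,0,48] → ·  [on edge]
    (4,6)@(9, 13): e=[-4,12,24] → ·
    (5,6)@(11, 13): e=[0,16,16] → #  [on edge]
    (7,6)@(15, 13): e=[8,24,0] → ·  [on edge]
    (8,7)@(17, 15): e=[-8,40,0] → ·  [on edge]
  covered (4 px):
    · · · · · · · · ·
    · · · · · · · · ·
    · · · · · · · · ·
    · · · · · · · · ·
    · · · · · · · · ·
    · · · · # # · · ·
    · · · · · # # · ·
    · · · · · · · · ·
T1:
  2·area = 32  (B↔C swapped to make it positive)
  edge (12, 10)→(6, 12): d=(-6,2) right/bottom  bias=-1
  edge (6, 12)→(2, 8): d=(-4,-4) top-left  bias=+0
  edge (2, 8)→(12, 10): d=(10,2) right/bottom  bias=-1
    (0,3)@(1, 7): e=[40,0,-8] → ·  [on edge]
    (1,4)@(3, 9): e=[24,0,8] → #  [on edge]
    (2,4)@(5, 9): e=[20,8,4] → #
    (3,4)@(7, 9): e=[16,16,0] → ·  [on edge]
    (7,4)@(15, 9): e=[0,48,-16] → ·  [on edge]
    (1,5)@(3, 11): e=[12,-8,28] → ·
    (2,5)@(5, 11): e=[8,0,24] → #  [on edge]
    (3,5)@(7, 11): e=[4,8,20] → #
    (4,5)@(9, 11): e=[0,16,16] → ·  [on edge]
    (8,5)@(17, 11): e=[-16,48,0] → ·  [on edge]
    (1,6)@(3, 13): e=[0,-16,48] → ·  [on edge]
    (2,6)@(5, 13): e=[-4,-8,44] → ·
    (3,6)@(7, 13): e=[-8,0,40] → ·  [on edge]
    (4,7)@(9, 15): e=[-24,0,56] → ·  [on edge]
  covered (4 px):
    · · · · · · · · ·
    · · · · · · · · ·
    · · · · · · · · ·
    · · · · · · · · ·
    · # # · · · · · ·
    · · # # · · · · ·
    · · · · · · · · ·
    · · · · · · · · ·
T2:
  2·area = 64
  edge (16, 2)→(12, 10): d=(-4,8) right/bottom  bias=-1
  edge (12, 10)→(2, 14): d=(-10,4) right/bottom  bias=-1
  edge (2, 14)→(16, 2): d=(14,-12) top-left  bias=+0
    (7,1)@(15, 3): e=[4,58,2] → #
    (8,1)@(17, 3): e=[-12,50,26] → ·
    (6,2)@(13, 5): e=[12,46,6] → #
    (7,2)@(15, 5): e=[-4,38,30] → ·
    (5,3)@(11, 7): e=[20,34,10] → #
    (7,3)@(15, 7): e=[-12,18,58] → ·
    (4,4)@(9, 9): e=[28,22,14] → #
    (6,4)@(13, 9): e=[-4,6,62] → ·
    (3,5)@(7, 11): e=[36,10,18] → #
    (5,5)@(11, 11): e=[4,-6,66] → ·
    (3,6)@(7, 13): e=[28,-10,46] → ·
    (4,6)@(9, 13): e=[12,-18,70] → ·
  covered (8 px):
    · · · · · · · · ·
    · · · · · · · # ·
    · · · · · · # · ·
    · · · · · # # · ·
    · · · · # # · · ·
    · · · # # · · · ·
    · · · · · · · · ·
    · · · · · · · · ·
T3:
  2·area = 131  (B↔C swapped to make it positive)
  edge (4, 14)→(9, 0): d=(5,-14) top-left  bias=+0
  edge (9, 0)→(13, 15): d=(4,15) right/bottom  bias=-1
  edge (13, 15)→(4, 14): d=(-9,-1) top-left  bias=+0
    (4,0)@(9, 1): e=[5,4,122] → #
    (5,0)@(11, 1): e=[33,-26,124] → ·
    (4,1)@(9, 3): e=[15,12,104] → #
    (5,1)@(11, 3): e=[43,-18,106] → ·
    (4,2)@(9, 5): e=[25,20,86] → #
    (5,2)@(11, 5): e=[53,-10,88] → ·
    (3,3)@(7, 7): e=[7,58,66] → #
    (5,3)@(11, 7): e=[63,-2,70] → ·
    (3,4)@(7, 9): e=[17,66,48] → #
    (5,4)@(11, 9): e=[73,6,52] → #
    (6,4)@(13, 9): e=[101,-24,54] → ·
    (3,5)@(7, 11): e=[27,74,30] → #
    (6,7)@(13, 15): e=[131,0,0] → ·  [on edge]
  covered (15 px):
    · · · · # · · · ·
    · · · · # · · · ·
    · · · · # · · · ·
    · · · # # · · · ·
    · · · # # # · · ·
    · · · # # # · · ·
    · · # # # # · · ·
    · · · · · · · · ·
T4:
  2·area = 88
  edge (14, 8)→(10, 16): d=(-4,8) right/bottom  bias=-1
  edge (10, 16)→(4, 6): d=(-6,-10) top-left  bias=+0
  edge (4, 6)→(14, 8): d=(10,2) right/bottom  bias=-1
    (0,0)@(1, 1): e=[132,0,-44] → ·  [on edge]
    (2,3)@(5, 7): e=[76,4,8] → #
    (3,3)@(7, 7): e=[60,24,4] → #
    (4,3)@(9, 7): e=[44,44,0] → ·  [on edge]
    (2,4)@(5, 9): e=[68,-8,28] → ·
    (3,4)@(7, 9): e=[52,12,24] → #
    (4,4)@(9, 9): e=[36,32,20] → #
    (5,4)@(11, 9): e=[20,52,16] → #
    (6,4)@(13, 9): e=[4,72,12] → #
    (7,4)@(15, 9): e=[-12,92,8] → ·
    (3,5)@(7, 11): e=[44,0,44] → #  [on edge]
    (6,5)@(13, 11): e=[-4,60,32] → ·
  covered (11 px):
    · · · · · · · · ·
    · · · · · · · · ·
    · · · · · · · · ·
    · · # # · · · · ·
    · · · # # # # · ·
    · · · # # # · · ·
    · · · · # # · · ·
    · · · · · · · · ·

Result: 42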